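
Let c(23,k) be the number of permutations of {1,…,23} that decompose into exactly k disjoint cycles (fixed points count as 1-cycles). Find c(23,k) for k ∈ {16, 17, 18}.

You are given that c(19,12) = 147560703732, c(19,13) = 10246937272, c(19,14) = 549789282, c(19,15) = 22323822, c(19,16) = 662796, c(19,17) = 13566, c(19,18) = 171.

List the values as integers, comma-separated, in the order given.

@20  (20,13):10246937272·19+147560703732→342252511900, (20,14):549789282·19+10246937272→20692933630, (20,15):22323822·19+549789282→973941900, (20,16):662796·19+22323822→34916946, (20,17):13566·19+662796→920550, (20,18):171·19+13566→16815
@21  (21,14):20692933630·20+342252511900→756111184500, (21,15):973941900·20+20692933630→40171771630, (21,16):34916946·20+973941900→1672280820, (21,17):920550·20+34916946→53327946, (21,18):16815·20+920550→1256850
@22  (22,15):40171771630·21+756111184500→1599718388730, (22,16):1672280820·21+40171771630→75289668850, (22,17):53327946·21+1672280820→2792167686, (22,18):1256850·21+53327946→79721796
@23  (23,16):75289668850·22+1599718388730→3256091103430, (23,17):2792167686·22+75289668850→136717357942, (23,18):79721796·22+2792167686→4546047198
Read c(23,16) = 3256091103430, c(23,17) = 136717357942, c(23,18) = 4546047198.

3256091103430, 136717357942, 4546047198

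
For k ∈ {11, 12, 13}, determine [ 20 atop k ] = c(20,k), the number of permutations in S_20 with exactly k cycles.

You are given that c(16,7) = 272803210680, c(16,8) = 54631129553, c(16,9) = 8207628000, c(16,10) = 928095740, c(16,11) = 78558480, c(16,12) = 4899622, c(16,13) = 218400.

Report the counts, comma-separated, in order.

46280647751910, 4465226757381, 342252511900

row 17: T[17][8]=16·54631129553+272803210680=1146901283528  T[17][9]=16·8207628000+54631129553=185953177553  T[17][10]=16·928095740+8207628000=23057159840  T[17][11]=16·78558480+928095740=2185031420  T[17][12]=16·4899622+78558480=156952432  T[17][13]=16·218400+4899622=8394022
row 18: T[18][9]=17·185953177553+1146901283528=4308105301929  T[18][10]=17·23057159840+185953177553=577924894833  T[18][11]=17·2185031420+23057159840=60202693980  T[18][12]=17·156952432+2185031420=4853222764  T[18][13]=17·8394022+156952432=299650806
row 19: T[19][10]=18·577924894833+4308105301929=14710753408923  T[19][11]=18·60202693980+577924894833=1661573386473  T[19][12]=18·4853222764+60202693980=147560703732  T[19][13]=18·299650806+4853222764=10246937272
row 20: T[20][11]=19·1661573386473+14710753408923=46280647751910  T[20][12]=19·147560703732+1661573386473=4465226757381  T[20][13]=19·10246937272+147560703732=342252511900
Read c(20,11) = 46280647751910, c(20,12) = 4465226757381, c(20,13) = 342252511900.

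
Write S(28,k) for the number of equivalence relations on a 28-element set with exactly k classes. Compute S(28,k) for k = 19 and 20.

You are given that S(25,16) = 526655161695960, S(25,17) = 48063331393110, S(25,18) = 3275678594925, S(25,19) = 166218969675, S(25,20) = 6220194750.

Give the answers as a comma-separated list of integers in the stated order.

r26: T_26,17=17×48063331393110+526655161695960=1343731795378830; T_26,18=18×3275678594925+48063331393110=107025546101760; T_26,19=19×166218969675+3275678594925=6433839018750; T_26,20=20×6220194750+166218969675=290622864675
r27: T_27,18=18×107025546101760+1343731795378830=3270191625210510; T_27,19=19×6433839018750+107025546101760=229268487458010; T_27,20=20×290622864675+6433839018750=12246296312250
r28: T_28,19=19×229268487458010+3270191625210510=7626292886912700; T_28,20=20×12246296312250+229268487458010=474194413703010
Read S(28,19) = 7626292886912700, S(28,20) = 474194413703010.

7626292886912700, 474194413703010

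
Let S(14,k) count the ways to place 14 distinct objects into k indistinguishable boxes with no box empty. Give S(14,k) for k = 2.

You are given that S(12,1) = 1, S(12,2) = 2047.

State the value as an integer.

8191

[13] T[13,1]:1*1+0=1 · T[13,2]:2*2047+1=4095
[14] T[14,2]:2*4095+1=8191
Read S(14,2) = 8191.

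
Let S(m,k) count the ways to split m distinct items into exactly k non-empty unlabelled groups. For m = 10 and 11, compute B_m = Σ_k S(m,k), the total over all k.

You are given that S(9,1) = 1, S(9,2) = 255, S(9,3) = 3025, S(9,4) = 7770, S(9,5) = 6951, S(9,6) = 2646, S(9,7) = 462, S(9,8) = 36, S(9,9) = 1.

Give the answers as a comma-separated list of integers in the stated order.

row 10: T[10][1]=1·1+0=1  T[10][2]=2·255+1=511  T[10][3]=3·3025+255=9330  T[10][4]=4·7770+3025=34105  T[10][5]=5·6951+7770=42525  T[10][6]=6·2646+6951=22827  T[10][7]=7·462+2646=5880  T[10][8]=8·36+462=750  T[10][9]=9·1+36=45  T[10][10]=10·0+1=1
row 11: T[11][1]=1·1+0=1  T[11][2]=2·511+1=1023  T[11][3]=3·9330+511=28501  T[11][4]=4·34105+9330=145750  T[11][5]=5·42525+34105=246730  T[11][6]=6·22827+42525=179487  T[11][7]=7·5880+22827=63987  T[11][8]=8·750+5880=11880  T[11][9]=9·45+750=1155  T[11][10]=10·1+45=55  T[11][11]=11·0+1=1
B_10 = ΣS(10,k) = 1+511+9330+34105+42525+22827+5880+750+45+1 = 115975
B_11 = ΣS(11,k) = 1+1023+28501+145750+246730+179487+63987+11880+1155+55+1 = 678570

115975, 678570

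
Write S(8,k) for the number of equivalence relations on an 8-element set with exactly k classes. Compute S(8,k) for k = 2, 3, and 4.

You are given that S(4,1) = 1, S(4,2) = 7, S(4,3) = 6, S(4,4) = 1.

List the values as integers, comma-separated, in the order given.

127, 966, 1701

row 5: T[5][1]=1·1+0=1  T[5][2]=2·7+1=15  T[5][3]=3·6+7=25  T[5][4]=4·1+6=10
row 6: T[6][1]=1·1+0=1  T[6][2]=2·15+1=31  T[6][3]=3·25+15=90  T[6][4]=4·10+25=65
row 7: T[7][1]=1·1+0=1  T[7][2]=2·31+1=63  T[7][3]=3·90+31=301  T[7][4]=4·65+90=350
row 8: T[8][2]=2·63+1=127  T[8][3]=3·301+63=966  T[8][4]=4·350+301=1701
Read S(8,2) = 127, S(8,3) = 966, S(8,4) = 1701.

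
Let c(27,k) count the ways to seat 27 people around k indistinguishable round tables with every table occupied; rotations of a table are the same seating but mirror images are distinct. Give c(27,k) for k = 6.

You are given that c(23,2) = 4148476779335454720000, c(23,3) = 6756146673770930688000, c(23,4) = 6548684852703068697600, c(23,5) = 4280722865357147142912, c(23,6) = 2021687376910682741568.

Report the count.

1000903392113435450162625024

[24] T[24,3]:23*6756146673770930688000+4148476779335454720000=159539850276066860544000 · T[24,4]:23*6548684852703068697600+6756146673770930688000=157375898285941510732800 · T[24,5]:23*4280722865357147142912+6548684852703068697600=105005310755917452984576 · T[24,6]:23*2021687376910682741568+4280722865357147142912=50779532534302850198976
[25] T[25,4]:24*157375898285941510732800+159539850276066860544000=3936561409138663118131200 · T[25,5]:24*105005310755917452984576+157375898285941510732800=2677503356427960382362624 · T[25,6]:24*50779532534302850198976+105005310755917452984576=1323714091579185857760000
[26] T[26,5]:25*2677503356427960382362624+3936561409138663118131200=70874145319837672677196800 · T[26,6]:25*1323714091579185857760000+2677503356427960382362624=35770355645907606826362624
[27] T[27,6]:26*35770355645907606826362624+70874145319837672677196800=1000903392113435450162625024
Read c(27,6) = 1000903392113435450162625024.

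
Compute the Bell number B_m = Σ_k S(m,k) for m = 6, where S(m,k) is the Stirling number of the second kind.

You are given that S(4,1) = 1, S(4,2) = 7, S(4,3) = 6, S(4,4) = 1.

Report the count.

203

[5] T[5,1]:1*1+0=1 · T[5,2]:2*7+1=15 · T[5,3]:3*6+7=25 · T[5,4]:4*1+6=10 · T[5,5]:5*0+1=1
[6] T[6,1]:1*1+0=1 · T[6,2]:2*15+1=31 · T[6,3]:3*25+15=90 · T[6,4]:4*10+25=65 · T[6,5]:5*1+10=15 · T[6,6]:6*0+1=1
B_6 = ΣS(6,k) = 1+31+90+65+15+1 = 203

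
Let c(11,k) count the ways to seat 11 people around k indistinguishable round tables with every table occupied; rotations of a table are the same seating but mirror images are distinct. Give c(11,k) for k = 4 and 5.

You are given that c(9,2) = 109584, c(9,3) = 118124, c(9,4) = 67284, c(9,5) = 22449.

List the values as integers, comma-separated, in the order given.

[10] T[10,3]:9*118124+109584=1172700 · T[10,4]:9*67284+118124=723680 · T[10,5]:9*22449+67284=269325
[11] T[11,4]:10*723680+1172700=8409500 · T[11,5]:10*269325+723680=3416930
Read c(11,4) = 8409500, c(11,5) = 3416930.

8409500, 3416930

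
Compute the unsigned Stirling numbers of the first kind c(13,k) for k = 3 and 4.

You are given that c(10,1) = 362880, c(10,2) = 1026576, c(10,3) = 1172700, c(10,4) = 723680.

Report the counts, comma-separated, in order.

@11  (11,1):362880·10+0→3628800, (11,2):1026576·10+362880→10628640, (11,3):1172700·10+1026576→12753576, (11,4):723680·10+1172700→8409500
@12  (12,2):10628640·11+3628800→120543840, (12,3):12753576·11+10628640→150917976, (12,4):8409500·11+12753576→105258076
@13  (13,3):150917976·12+120543840→1931559552, (13,4):105258076·12+150917976→1414014888
Read c(13,3) = 1931559552, c(13,4) = 1414014888.

1931559552, 1414014888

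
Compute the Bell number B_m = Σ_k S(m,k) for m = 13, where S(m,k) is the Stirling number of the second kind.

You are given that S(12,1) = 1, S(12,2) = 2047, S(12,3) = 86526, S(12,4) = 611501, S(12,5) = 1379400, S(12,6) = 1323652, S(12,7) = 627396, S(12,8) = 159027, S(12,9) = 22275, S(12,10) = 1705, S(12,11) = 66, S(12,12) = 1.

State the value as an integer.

row 13: T[13][1]=1·1+0=1  T[13][2]=2·2047+1=4095  T[13][3]=3·86526+2047=261625  T[13][4]=4·611501+86526=2532530  T[13][5]=5·1379400+611501=7508501  T[13][6]=6·1323652+1379400=9321312  T[13][7]=7·627396+1323652=5715424  T[13][8]=8·159027+627396=1899612  T[13][9]=9·22275+159027=359502  T[13][10]=10·1705+22275=39325  T[13][11]=11·66+1705=2431  T[13][12]=12·1+66=78  T[13][13]=13·0+1=1
B_13 = ΣS(13,k) = 1+4095+261625+2532530+7508501+9321312+5715424+1899612+359502+39325+2431+78+1 = 27644437

27644437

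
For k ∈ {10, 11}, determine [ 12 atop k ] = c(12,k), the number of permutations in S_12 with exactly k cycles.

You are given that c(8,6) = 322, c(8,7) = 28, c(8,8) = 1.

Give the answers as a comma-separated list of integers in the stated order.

row 9: T[9][7]=8·28+322=546  T[9][8]=8·1+28=36  T[9][9]=8·0+1=1
row 10: T[10][8]=9·36+546=870  T[10][9]=9·1+36=45  T[10][10]=9·0+1=1
row 11: T[11][9]=10·45+870=1320  T[11][10]=10·1+45=55  T[11][11]=10·0+1=1
row 12: T[12][10]=11·55+1320=1925  T[12][11]=11·1+55=66
Read c(12,10) = 1925, c(12,11) = 66.

1925, 66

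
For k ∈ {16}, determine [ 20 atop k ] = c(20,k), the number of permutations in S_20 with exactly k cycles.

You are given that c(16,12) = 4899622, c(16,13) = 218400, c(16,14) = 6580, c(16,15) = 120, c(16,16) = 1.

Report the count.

34916946

i=17: T(17,13)=4899622+16·218400=8394022 | T(17,14)=218400+16·6580=323680 | T(17,15)=6580+16·120=8500 | T(17,16)=120+16·1=136
i=18: T(18,14)=8394022+17·323680=13896582 | T(18,15)=323680+17·8500=468180 | T(18,16)=8500+17·136=10812
i=19: T(19,15)=13896582+18·468180=22323822 | T(19,16)=468180+18·10812=662796
i=20: T(20,16)=22323822+19·662796=34916946
Read c(20,16) = 34916946.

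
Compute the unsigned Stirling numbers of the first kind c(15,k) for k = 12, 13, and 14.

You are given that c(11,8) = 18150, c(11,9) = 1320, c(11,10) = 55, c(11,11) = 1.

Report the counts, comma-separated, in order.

143325, 5005, 105

row 12: T[12][9]=11·1320+18150=32670  T[12][10]=11·55+1320=1925  T[12][11]=11·1+55=66  T[12][12]=11·0+1=1
row 13: T[13][10]=12·1925+32670=55770  T[13][11]=12·66+1925=2717  T[13][12]=12·1+66=78  T[13][13]=12·0+1=1
row 14: T[14][11]=13·2717+55770=91091  T[14][12]=13·78+2717=3731  T[14][13]=13·1+78=91  T[14][14]=13·0+1=1
row 15: T[15][12]=14·3731+91091=143325  T[15][13]=14·91+3731=5005  T[15][14]=14·1+91=105
Read c(15,12) = 143325, c(15,13) = 5005, c(15,14) = 105.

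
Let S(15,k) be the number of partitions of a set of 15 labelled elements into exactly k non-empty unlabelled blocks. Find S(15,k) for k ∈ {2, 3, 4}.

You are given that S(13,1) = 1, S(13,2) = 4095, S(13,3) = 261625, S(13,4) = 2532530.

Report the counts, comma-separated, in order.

16383, 2375101, 42355950

@14  (14,1):1·1+0→1, (14,2):4095·2+1→8191, (14,3):261625·3+4095→788970, (14,4):2532530·4+261625→10391745
@15  (15,2):8191·2+1→16383, (15,3):788970·3+8191→2375101, (15,4):10391745·4+788970→42355950
Read S(15,2) = 16383, S(15,3) = 2375101, S(15,4) = 42355950.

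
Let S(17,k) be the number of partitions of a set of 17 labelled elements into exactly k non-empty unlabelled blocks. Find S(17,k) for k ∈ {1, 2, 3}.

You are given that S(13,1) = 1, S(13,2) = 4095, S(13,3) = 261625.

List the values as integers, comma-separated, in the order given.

[14] T[14,1]:1*1+0=1 · T[14,2]:2*4095+1=8191 · T[14,3]:3*261625+4095=788970
[15] T[15,1]:1*1+0=1 · T[15,2]:2*8191+1=16383 · T[15,3]:3*788970+8191=2375101
[16] T[16,1]:1*1+0=1 · T[16,2]:2*16383+1=32767 · T[16,3]:3*2375101+16383=7141686
[17] T[17,1]:1*1+0=1 · T[17,2]:2*32767+1=65535 · T[17,3]:3*7141686+32767=21457825
Read S(17,1) = 1, S(17,2) = 65535, S(17,3) = 21457825.

1, 65535, 21457825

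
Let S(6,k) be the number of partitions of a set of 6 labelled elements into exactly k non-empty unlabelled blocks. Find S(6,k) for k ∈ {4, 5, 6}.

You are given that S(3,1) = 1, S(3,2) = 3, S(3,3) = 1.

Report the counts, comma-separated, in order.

[4] T[4,2]:2*3+1=7 · T[4,3]:3*1+3=6 · T[4,4]:4*0+1=1
[5] T[5,3]:3*6+7=25 · T[5,4]:4*1+6=10 · T[5,5]:5*0+1=1
[6] T[6,4]:4*10+25=65 · T[6,5]:5*1+10=15 · T[6,6]:6*0+1=1
Read S(6,4) = 65, S(6,5) = 15, S(6,6) = 1.

65, 15, 1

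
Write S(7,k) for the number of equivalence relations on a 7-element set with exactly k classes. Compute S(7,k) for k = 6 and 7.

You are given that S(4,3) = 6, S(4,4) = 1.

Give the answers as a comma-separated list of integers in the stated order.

21, 1

i=5: T(5,4)=6+4·1=10 | T(5,5)=1+5·0=1
i=6: T(6,5)=10+5·1=15 | T(6,6)=1+6·0=1
i=7: T(7,6)=15+6·1=21 | T(7,7)=1+7·0=1
Read S(7,6) = 21, S(7,7) = 1.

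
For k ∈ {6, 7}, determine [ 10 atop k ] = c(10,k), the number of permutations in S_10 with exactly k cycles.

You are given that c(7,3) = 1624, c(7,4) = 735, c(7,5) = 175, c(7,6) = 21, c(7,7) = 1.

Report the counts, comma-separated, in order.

63273, 9450

r8: T_8,4=7×735+1624=6769; T_8,5=7×175+735=1960; T_8,6=7×21+175=322; T_8,7=7×1+21=28
r9: T_9,5=8×1960+6769=22449; T_9,6=8×322+1960=4536; T_9,7=8×28+322=546
r10: T_10,6=9×4536+22449=63273; T_10,7=9×546+4536=9450
Read c(10,6) = 63273, c(10,7) = 9450.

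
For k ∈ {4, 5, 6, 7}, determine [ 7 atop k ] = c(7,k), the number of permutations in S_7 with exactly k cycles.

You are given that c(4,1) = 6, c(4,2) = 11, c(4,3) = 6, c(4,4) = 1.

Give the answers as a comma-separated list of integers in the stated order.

735, 175, 21, 1

r5: T_5,2=4×11+6=50; T_5,3=4×6+11=35; T_5,4=4×1+6=10; T_5,5=4×0+1=1
r6: T_6,3=5×35+50=225; T_6,4=5×10+35=85; T_6,5=5×1+10=15; T_6,6=5×0+1=1
r7: T_7,4=6×85+225=735; T_7,5=6×15+85=175; T_7,6=6×1+15=21; T_7,7=6×0+1=1
Read c(7,4) = 735, c(7,5) = 175, c(7,6) = 21, c(7,7) = 1.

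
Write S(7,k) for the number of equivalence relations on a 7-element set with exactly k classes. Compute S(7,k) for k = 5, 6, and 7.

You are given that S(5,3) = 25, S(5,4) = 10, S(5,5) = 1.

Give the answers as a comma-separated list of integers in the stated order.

@6  (6,4):10·4+25→65, (6,5):1·5+10→15, (6,6):0·6+1→1
@7  (7,5):15·5+65→140, (7,6):1·6+15→21, (7,7):0·7+1→1
Read S(7,5) = 140, S(7,6) = 21, S(7,7) = 1.

140, 21, 1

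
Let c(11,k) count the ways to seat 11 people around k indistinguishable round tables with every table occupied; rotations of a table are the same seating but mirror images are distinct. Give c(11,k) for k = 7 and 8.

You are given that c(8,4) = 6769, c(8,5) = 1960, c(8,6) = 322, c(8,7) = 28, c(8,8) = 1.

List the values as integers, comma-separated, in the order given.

[9] T[9,5]:8*1960+6769=22449 · T[9,6]:8*322+1960=4536 · T[9,7]:8*28+322=546 · T[9,8]:8*1+28=36
[10] T[10,6]:9*4536+22449=63273 · T[10,7]:9*546+4536=9450 · T[10,8]:9*36+546=870
[11] T[11,7]:10*9450+63273=157773 · T[11,8]:10*870+9450=18150
Read c(11,7) = 157773, c(11,8) = 18150.

157773, 18150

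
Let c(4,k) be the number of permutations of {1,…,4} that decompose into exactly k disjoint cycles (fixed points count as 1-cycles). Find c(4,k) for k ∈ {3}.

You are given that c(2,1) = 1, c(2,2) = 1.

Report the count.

r3: T_3,2=2×1+1=3; T_3,3=2×0+1=1
r4: T_4,3=3×1+3=6
Read c(4,3) = 6.

6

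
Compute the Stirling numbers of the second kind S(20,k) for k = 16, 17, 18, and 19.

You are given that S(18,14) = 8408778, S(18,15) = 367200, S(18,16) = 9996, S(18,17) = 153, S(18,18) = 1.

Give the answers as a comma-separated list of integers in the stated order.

22350954, 741285, 15675, 190

row 19: T[19][15]=15·367200+8408778=13916778  T[19][16]=16·9996+367200=527136  T[19][17]=17·153+9996=12597  T[19][18]=18·1+153=171  T[19][19]=19·0+1=1
row 20: T[20][16]=16·527136+13916778=22350954  T[20][17]=17·12597+527136=741285  T[20][18]=18·171+12597=15675  T[20][19]=19·1+171=190
Read S(20,16) = 22350954, S(20,17) = 741285, S(20,18) = 15675, S(20,19) = 190.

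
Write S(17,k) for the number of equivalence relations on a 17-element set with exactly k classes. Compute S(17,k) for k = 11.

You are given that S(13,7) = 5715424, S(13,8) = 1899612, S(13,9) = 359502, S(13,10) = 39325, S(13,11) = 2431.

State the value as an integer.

512060978

[14] T[14,8]:8*1899612+5715424=20912320 · T[14,9]:9*359502+1899612=5135130 · T[14,10]:10*39325+359502=752752 · T[14,11]:11*2431+39325=66066
[15] T[15,9]:9*5135130+20912320=67128490 · T[15,10]:10*752752+5135130=12662650 · T[15,11]:11*66066+752752=1479478
[16] T[16,10]:10*12662650+67128490=193754990 · T[16,11]:11*1479478+12662650=28936908
[17] T[17,11]:11*28936908+193754990=512060978
Read S(17,11) = 512060978.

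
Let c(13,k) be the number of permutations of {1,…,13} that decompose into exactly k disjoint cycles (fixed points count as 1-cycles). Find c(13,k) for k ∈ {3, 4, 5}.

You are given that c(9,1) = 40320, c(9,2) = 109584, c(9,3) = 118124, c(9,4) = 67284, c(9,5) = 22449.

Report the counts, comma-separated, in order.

1931559552, 1414014888, 657206836

[10] T[10,1]:9*40320+0=362880 · T[10,2]:9*109584+40320=1026576 · T[10,3]:9*118124+109584=1172700 · T[10,4]:9*67284+118124=723680 · T[10,5]:9*22449+67284=269325
[11] T[11,1]:10*362880+0=3628800 · T[11,2]:10*1026576+362880=10628640 · T[11,3]:10*1172700+1026576=12753576 · T[11,4]:10*723680+1172700=8409500 · T[11,5]:10*269325+723680=3416930
[12] T[12,2]:11*10628640+3628800=120543840 · T[12,3]:11*12753576+10628640=150917976 · T[12,4]:11*8409500+12753576=105258076 · T[12,5]:11*3416930+8409500=45995730
[13] T[13,3]:12*150917976+120543840=1931559552 · T[13,4]:12*105258076+150917976=1414014888 · T[13,5]:12*45995730+105258076=657206836
Read c(13,3) = 1931559552, c(13,4) = 1414014888, c(13,5) = 657206836.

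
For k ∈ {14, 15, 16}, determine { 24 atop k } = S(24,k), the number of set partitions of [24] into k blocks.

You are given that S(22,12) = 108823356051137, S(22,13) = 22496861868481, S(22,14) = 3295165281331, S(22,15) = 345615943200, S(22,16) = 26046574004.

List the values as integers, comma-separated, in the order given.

1362091021641000, 195820242247080, 20677182465555

row 23: T[23][13]=13·22496861868481+108823356051137=401282560341390  T[23][14]=14·3295165281331+22496861868481=68629175807115  T[23][15]=15·345615943200+3295165281331=8479404429331  T[23][16]=16·26046574004+345615943200=762361127264
row 24: T[24][14]=14·68629175807115+401282560341390=1362091021641000  T[24][15]=15·8479404429331+68629175807115=195820242247080  T[24][16]=16·762361127264+8479404429331=20677182465555
Read S(24,14) = 1362091021641000, S(24,15) = 195820242247080, S(24,16) = 20677182465555.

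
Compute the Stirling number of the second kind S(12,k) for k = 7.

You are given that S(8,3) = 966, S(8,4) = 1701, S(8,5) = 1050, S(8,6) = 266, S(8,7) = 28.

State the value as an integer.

i=9: T(9,4)=966+4·1701=7770 | T(9,5)=1701+5·1050=6951 | T(9,6)=1050+6·266=2646 | T(9,7)=266+7·28=462
i=10: T(10,5)=7770+5·6951=42525 | T(10,6)=6951+6·2646=22827 | T(10,7)=2646+7·462=5880
i=11: T(11,6)=42525+6·22827=179487 | T(11,7)=22827+7·5880=63987
i=12: T(12,7)=179487+7·63987=627396
Read S(12,7) = 627396.

627396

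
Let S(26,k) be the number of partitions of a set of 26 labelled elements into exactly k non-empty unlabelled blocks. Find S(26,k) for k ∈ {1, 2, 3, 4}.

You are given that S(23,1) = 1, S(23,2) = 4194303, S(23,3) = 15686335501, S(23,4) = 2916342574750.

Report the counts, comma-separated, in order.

1, 33554431, 423610750290, 187226356946265

row 24: T[24][1]=1·1+0=1  T[24][2]=2·4194303+1=8388607  T[24][3]=3·15686335501+4194303=47063200806  T[24][4]=4·2916342574750+15686335501=11681056634501
row 25: T[25][1]=1·1+0=1  T[25][2]=2·8388607+1=16777215  T[25][3]=3·47063200806+8388607=141197991025  T[25][4]=4·11681056634501+47063200806=46771289738810
row 26: T[26][1]=1·1+0=1  T[26][2]=2·16777215+1=33554431  T[26][3]=3·141197991025+16777215=423610750290  T[26][4]=4·46771289738810+141197991025=187226356946265
Read S(26,1) = 1, S(26,2) = 33554431, S(26,3) = 423610750290, S(26,4) = 187226356946265.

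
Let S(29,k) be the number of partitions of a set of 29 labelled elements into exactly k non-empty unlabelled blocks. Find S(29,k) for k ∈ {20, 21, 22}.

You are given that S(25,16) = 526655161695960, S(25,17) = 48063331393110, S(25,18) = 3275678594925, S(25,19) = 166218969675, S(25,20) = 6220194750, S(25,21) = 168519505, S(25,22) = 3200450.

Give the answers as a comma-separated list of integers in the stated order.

17110181160972900, 949910385013590, 40823077538100

i=26: T(26,17)=526655161695960+17·48063331393110=1343731795378830 | T(26,18)=48063331393110+18·3275678594925=107025546101760 | T(26,19)=3275678594925+19·166218969675=6433839018750 | T(26,20)=166218969675+20·6220194750=290622864675 | T(26,21)=6220194750+21·168519505=9759104355 | T(26,22)=168519505+22·3200450=238929405
i=27: T(27,18)=1343731795378830+18·107025546101760=3270191625210510 | T(27,19)=107025546101760+19·6433839018750=229268487458010 | T(27,20)=6433839018750+20·290622864675=12246296312250 | T(27,21)=290622864675+21·9759104355=495564056130 | T(27,22)=9759104355+22·238929405=15015551265
i=28: T(28,19)=3270191625210510+19·229268487458010=7626292886912700 | T(28,20)=229268487458010+20·12246296312250=474194413703010 | T(28,21)=12246296312250+21·495564056130=22653141490980 | T(28,22)=495564056130+22·15015551265=825906183960
i=29: T(29,20)=7626292886912700+20·474194413703010=17110181160972900 | T(29,21)=474194413703010+21·22653141490980=949910385013590 | T(29,22)=22653141490980+22·825906183960=40823077538100
Read S(29,20) = 17110181160972900, S(29,21) = 949910385013590, S(29,22) = 40823077538100.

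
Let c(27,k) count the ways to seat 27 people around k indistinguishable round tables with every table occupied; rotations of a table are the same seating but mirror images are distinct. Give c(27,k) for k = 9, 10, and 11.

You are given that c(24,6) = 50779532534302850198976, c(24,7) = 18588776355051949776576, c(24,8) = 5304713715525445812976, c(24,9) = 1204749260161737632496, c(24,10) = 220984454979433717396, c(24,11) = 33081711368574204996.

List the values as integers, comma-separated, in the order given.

30180059720580991603896800, 6121499916241722700424880, 1025860474208872152587880

@25  (25,7):18588776355051949776576·24+50779532534302850198976→496910165055549644836800, (25,8):5304713715525445812976·24+18588776355051949776576→145901905527662649288000, (25,9):1204749260161737632496·24+5304713715525445812976→34218695959407148992880, (25,10):220984454979433717396·24+1204749260161737632496→6508376179668146850000, (25,11):33081711368574204996·24+220984454979433717396→1014945527825214637300
@26  (26,8):145901905527662649288000·25+496910165055549644836800→4144457803247115877036800, (26,9):34218695959407148992880·25+145901905527662649288000→1001369304512841374110000, (26,10):6508376179668146850000·25+34218695959407148992880→196928100451110820242880, (26,11):1014945527825214637300·25+6508376179668146850000→31882014375298512782500
@27  (27,9):1001369304512841374110000·26+4144457803247115877036800→30180059720580991603896800, (27,10):196928100451110820242880·26+1001369304512841374110000→6121499916241722700424880, (27,11):31882014375298512782500·26+196928100451110820242880→1025860474208872152587880
Read c(27,9) = 30180059720580991603896800, c(27,10) = 6121499916241722700424880, c(27,11) = 1025860474208872152587880.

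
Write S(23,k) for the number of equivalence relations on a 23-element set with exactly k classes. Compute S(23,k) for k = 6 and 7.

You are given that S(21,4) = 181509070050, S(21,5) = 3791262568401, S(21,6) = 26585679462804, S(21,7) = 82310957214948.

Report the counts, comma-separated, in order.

[22] T[22,5]:5*3791262568401+181509070050=19137821912055 · T[22,6]:6*26585679462804+3791262568401=163305339345225 · T[22,7]:7*82310957214948+26585679462804=602762379967440
[23] T[23,6]:6*163305339345225+19137821912055=998969857983405 · T[23,7]:7*602762379967440+163305339345225=4382641999117305
Read S(23,6) = 998969857983405, S(23,7) = 4382641999117305.

998969857983405, 4382641999117305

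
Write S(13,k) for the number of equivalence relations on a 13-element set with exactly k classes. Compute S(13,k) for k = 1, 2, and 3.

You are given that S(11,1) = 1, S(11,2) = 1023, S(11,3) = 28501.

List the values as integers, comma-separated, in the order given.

i=12: T(12,1)=0+1·1=1 | T(12,2)=1+2·1023=2047 | T(12,3)=1023+3·28501=86526
i=13: T(13,1)=0+1·1=1 | T(13,2)=1+2·2047=4095 | T(13,3)=2047+3·86526=261625
Read S(13,1) = 1, S(13,2) = 4095, S(13,3) = 261625.

1, 4095, 261625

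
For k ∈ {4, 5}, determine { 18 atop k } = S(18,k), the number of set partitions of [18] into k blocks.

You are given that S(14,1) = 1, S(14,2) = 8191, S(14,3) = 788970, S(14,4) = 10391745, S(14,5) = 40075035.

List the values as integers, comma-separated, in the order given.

i=15: T(15,1)=0+1·1=1 | T(15,2)=1+2·8191=16383 | T(15,3)=8191+3·788970=2375101 | T(15,4)=788970+4·10391745=42355950 | T(15,5)=10391745+5·40075035=210766920
i=16: T(16,2)=1+2·16383=32767 | T(16,3)=16383+3·2375101=7141686 | T(16,4)=2375101+4·42355950=171798901 | T(16,5)=42355950+5·210766920=1096190550
i=17: T(17,3)=32767+3·7141686=21457825 | T(17,4)=7141686+4·171798901=694337290 | T(17,5)=171798901+5·1096190550=5652751651
i=18: T(18,4)=21457825+4·694337290=2798806985 | T(18,5)=694337290+5·5652751651=28958095545
Read S(18,4) = 2798806985, S(18,5) = 28958095545.

2798806985, 28958095545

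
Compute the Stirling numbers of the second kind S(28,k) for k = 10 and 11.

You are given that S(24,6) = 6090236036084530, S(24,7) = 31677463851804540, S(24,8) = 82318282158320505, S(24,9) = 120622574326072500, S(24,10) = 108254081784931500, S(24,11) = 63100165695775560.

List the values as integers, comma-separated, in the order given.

1538533978374777852325, 1501910658871554621690

row 25: T[25][7]=7·31677463851804540+6090236036084530=227832482998716310  T[25][8]=8·82318282158320505+31677463851804540=690223721118368580  T[25][9]=9·120622574326072500+82318282158320505=1167921451092973005  T[25][10]=10·108254081784931500+120622574326072500=1203163392175387500  T[25][11]=11·63100165695775560+108254081784931500=802355904438462660
row 26: T[26][8]=8·690223721118368580+227832482998716310=5749622251945664950  T[26][9]=9·1167921451092973005+690223721118368580=11201516780955125625  T[26][10]=10·1203163392175387500+1167921451092973005=13199555372846848005  T[26][11]=11·802355904438462660+1203163392175387500=10029078340998476760
row 27: T[27][9]=9·11201516780955125625+5749622251945664950=106563273280541795575  T[27][10]=10·13199555372846848005+11201516780955125625=143197070509423605675  T[27][11]=11·10029078340998476760+13199555372846848005=123519417123830092365
row 28: T[28][10]=10·143197070509423605675+106563273280541795575=1538533978374777852325  T[28][11]=11·123519417123830092365+143197070509423605675=1501910658871554621690
Read S(28,10) = 1538533978374777852325, S(28,11) = 1501910658871554621690.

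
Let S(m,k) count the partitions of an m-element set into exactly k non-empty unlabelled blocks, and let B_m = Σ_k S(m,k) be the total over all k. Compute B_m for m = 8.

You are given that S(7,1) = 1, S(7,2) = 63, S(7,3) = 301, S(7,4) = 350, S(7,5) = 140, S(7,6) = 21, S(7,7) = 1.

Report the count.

4140

row 8: T[8][1]=1·1+0=1  T[8][2]=2·63+1=127  T[8][3]=3·301+63=966  T[8][4]=4·350+301=1701  T[8][5]=5·140+350=1050  T[8][6]=6·21+140=266  T[8][7]=7·1+21=28  T[8][8]=8·0+1=1
B_8 = ΣS(8,k) = 1+127+966+1701+1050+266+28+1 = 4140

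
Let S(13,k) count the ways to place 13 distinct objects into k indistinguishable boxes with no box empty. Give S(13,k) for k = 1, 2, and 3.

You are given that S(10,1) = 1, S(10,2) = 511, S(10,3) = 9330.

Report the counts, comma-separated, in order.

r11: T_11,1=1×1+0=1; T_11,2=2×511+1=1023; T_11,3=3×9330+511=28501
r12: T_12,1=1×1+0=1; T_12,2=2×1023+1=2047; T_12,3=3×28501+1023=86526
r13: T_13,1=1×1+0=1; T_13,2=2×2047+1=4095; T_13,3=3×86526+2047=261625
Read S(13,1) = 1, S(13,2) = 4095, S(13,3) = 261625.

1, 4095, 261625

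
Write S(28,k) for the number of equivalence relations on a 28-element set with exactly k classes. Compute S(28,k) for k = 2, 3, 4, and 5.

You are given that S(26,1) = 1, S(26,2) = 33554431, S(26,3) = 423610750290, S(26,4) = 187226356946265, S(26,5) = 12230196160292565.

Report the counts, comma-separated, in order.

[27] T[27,1]:1*1+0=1 · T[27,2]:2*33554431+1=67108863 · T[27,3]:3*423610750290+33554431=1270865805301 · T[27,4]:4*187226356946265+423610750290=749329038535350 · T[27,5]:5*12230196160292565+187226356946265=61338207158409090
[28] T[28,2]:2*67108863+1=134217727 · T[28,3]:3*1270865805301+67108863=3812664524766 · T[28,4]:4*749329038535350+1270865805301=2998587019946701 · T[28,5]:5*61338207158409090+749329038535350=307440364830580800
Read S(28,2) = 134217727, S(28,3) = 3812664524766, S(28,4) = 2998587019946701, S(28,5) = 307440364830580800.

134217727, 3812664524766, 2998587019946701, 307440364830580800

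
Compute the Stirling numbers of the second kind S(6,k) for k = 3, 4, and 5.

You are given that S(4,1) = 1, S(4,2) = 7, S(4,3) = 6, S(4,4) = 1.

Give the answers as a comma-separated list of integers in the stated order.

r5: T_5,2=2×7+1=15; T_5,3=3×6+7=25; T_5,4=4×1+6=10; T_5,5=5×0+1=1
r6: T_6,3=3×25+15=90; T_6,4=4×10+25=65; T_6,5=5×1+10=15
Read S(6,3) = 90, S(6,4) = 65, S(6,5) = 15.

90, 65, 15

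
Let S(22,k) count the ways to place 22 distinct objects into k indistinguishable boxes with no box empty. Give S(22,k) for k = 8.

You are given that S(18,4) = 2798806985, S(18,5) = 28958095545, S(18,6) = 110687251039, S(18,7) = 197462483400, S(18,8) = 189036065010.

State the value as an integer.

[19] T[19,5]:5*28958095545+2798806985=147589284710 · T[19,6]:6*110687251039+28958095545=693081601779 · T[19,7]:7*197462483400+110687251039=1492924634839 · T[19,8]:8*189036065010+197462483400=1709751003480
[20] T[20,6]:6*693081601779+147589284710=4306078895384 · T[20,7]:7*1492924634839+693081601779=11143554045652 · T[20,8]:8*1709751003480+1492924634839=15170932662679
[21] T[21,7]:7*11143554045652+4306078895384=82310957214948 · T[21,8]:8*15170932662679+11143554045652=132511015347084
[22] T[22,8]:8*132511015347084+82310957214948=1142399079991620
Read S(22,8) = 1142399079991620.

1142399079991620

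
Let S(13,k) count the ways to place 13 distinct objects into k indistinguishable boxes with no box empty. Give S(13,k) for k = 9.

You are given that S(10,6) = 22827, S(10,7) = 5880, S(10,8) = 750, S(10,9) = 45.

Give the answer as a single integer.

359502

@11  (11,7):5880·7+22827→63987, (11,8):750·8+5880→11880, (11,9):45·9+750→1155
@12  (12,8):11880·8+63987→159027, (12,9):1155·9+11880→22275
@13  (13,9):22275·9+159027→359502
Read S(13,9) = 359502.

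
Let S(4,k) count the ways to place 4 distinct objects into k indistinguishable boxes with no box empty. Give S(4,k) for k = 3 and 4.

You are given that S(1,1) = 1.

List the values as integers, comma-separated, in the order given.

6, 1

i=2: T(2,1)=0+1·1=1 | T(2,2)=1+2·0=1
i=3: T(3,2)=1+2·1=3 | T(3,3)=1+3·0=1
i=4: T(4,3)=3+3·1=6 | T(4,4)=1+4·0=1
Read S(4,3) = 6, S(4,4) = 1.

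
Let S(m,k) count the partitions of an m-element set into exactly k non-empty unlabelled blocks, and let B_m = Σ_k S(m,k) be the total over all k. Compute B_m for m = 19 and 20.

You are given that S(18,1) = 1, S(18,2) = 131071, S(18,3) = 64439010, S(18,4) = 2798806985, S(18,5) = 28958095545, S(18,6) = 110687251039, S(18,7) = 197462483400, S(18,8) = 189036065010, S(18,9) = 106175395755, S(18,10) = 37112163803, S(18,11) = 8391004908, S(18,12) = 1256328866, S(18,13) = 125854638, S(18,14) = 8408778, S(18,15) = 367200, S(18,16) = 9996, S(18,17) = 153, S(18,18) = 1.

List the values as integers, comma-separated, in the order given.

5832742205057, 51724158235372

[19] T[19,1]:1*1+0=1 · T[19,2]:2*131071+1=262143 · T[19,3]:3*64439010+131071=193448101 · T[19,4]:4*2798806985+64439010=11259666950 · T[19,5]:5*28958095545+2798806985=147589284710 · T[19,6]:6*110687251039+28958095545=693081601779 · T[19,7]:7*197462483400+110687251039=1492924634839 · T[19,8]:8*189036065010+197462483400=1709751003480 · T[19,9]:9*106175395755+189036065010=1144614626805 · T[19,10]:10*37112163803+106175395755=477297033785 · T[19,11]:11*8391004908+37112163803=129413217791 · T[19,12]:12*1256328866+8391004908=23466951300 · T[19,13]:13*125854638+1256328866=2892439160 · T[19,14]:14*8408778+125854638=243577530 · T[19,15]:15*367200+8408778=13916778 · T[19,16]:16*9996+367200=527136 · T[19,17]:17*153+9996=12597 · T[19,18]:18*1+153=171 · T[19,19]:19*0+1=1
[20] T[20,1]:1*1+0=1 · T[20,2]:2*262143+1=524287 · T[20,3]:3*193448101+262143=580606446 · T[20,4]:4*11259666950+193448101=45232115901 · T[20,5]:5*147589284710+11259666950=749206090500 · T[20,6]:6*693081601779+147589284710=4306078895384 · T[20,7]:7*1492924634839+693081601779=11143554045652 · T[20,8]:8*1709751003480+1492924634839=15170932662679 · T[20,9]:9*1144614626805+1709751003480=12011282644725 · T[20,10]:10*477297033785+1144614626805=5917584964655 · T[20,11]:11*129413217791+477297033785=1900842429486 · T[20,12]:12*23466951300+129413217791=411016633391 · T[20,13]:13*2892439160+23466951300=61068660380 · T[20,14]:14*243577530+2892439160=6302524580 · T[20,15]:15*13916778+243577530=452329200 · T[20,16]:16*527136+13916778=22350954 · T[20,17]:17*12597+527136=741285 · T[20,18]:18*171+12597=15675 · T[20,19]:19*1+171=190 · T[20,20]:20*0+1=1
B_19 = ΣS(19,k) = 1+262143+193448101+11259666950+147589284710+693081601779+1492924634839+1709751003480+1144614626805+477297033785+129413217791+23466951300+2892439160+243577530+13916778+527136+12597+171+1 = 5832742205057
B_20 = ΣS(20,k) = 1+524287+580606446+45232115901+749206090500+4306078895384+11143554045652+15170932662679+12011282644725+5917584964655+1900842429486+411016633391+61068660380+6302524580+452329200+22350954+741285+15675+190+1 = 51724158235372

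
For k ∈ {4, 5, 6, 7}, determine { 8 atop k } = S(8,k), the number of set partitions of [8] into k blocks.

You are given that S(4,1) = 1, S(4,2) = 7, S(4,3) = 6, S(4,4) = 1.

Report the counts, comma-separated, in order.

1701, 1050, 266, 28

r5: T_5,1=1×1+0=1; T_5,2=2×7+1=15; T_5,3=3×6+7=25; T_5,4=4×1+6=10; T_5,5=5×0+1=1
r6: T_6,2=2×15+1=31; T_6,3=3×25+15=90; T_6,4=4×10+25=65; T_6,5=5×1+10=15; T_6,6=6×0+1=1
r7: T_7,3=3×90+31=301; T_7,4=4×65+90=350; T_7,5=5×15+65=140; T_7,6=6×1+15=21; T_7,7=7×0+1=1
r8: T_8,4=4×350+301=1701; T_8,5=5×140+350=1050; T_8,6=6×21+140=266; T_8,7=7×1+21=28
Read S(8,4) = 1701, S(8,5) = 1050, S(8,6) = 266, S(8,7) = 28.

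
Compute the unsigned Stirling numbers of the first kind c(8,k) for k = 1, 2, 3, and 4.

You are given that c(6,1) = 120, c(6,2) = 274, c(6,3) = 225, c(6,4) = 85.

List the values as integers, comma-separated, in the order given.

5040, 13068, 13132, 6769

row 7: T[7][1]=6·120+0=720  T[7][2]=6·274+120=1764  T[7][3]=6·225+274=1624  T[7][4]=6·85+225=735
row 8: T[8][1]=7·720+0=5040  T[8][2]=7·1764+720=13068  T[8][3]=7·1624+1764=13132  T[8][4]=7·735+1624=6769
Read c(8,1) = 5040, c(8,2) = 13068, c(8,3) = 13132, c(8,4) = 6769.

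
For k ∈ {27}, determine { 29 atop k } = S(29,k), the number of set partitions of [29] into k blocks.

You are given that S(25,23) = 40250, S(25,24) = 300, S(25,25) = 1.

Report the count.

74907

@26  (26,24):300·24+40250→47450, (26,25):1·25+300→325, (26,26):0·26+1→1
@27  (27,25):325·25+47450→55575, (27,26):1·26+325→351, (27,27):0·27+1→1
@28  (28,26):351·26+55575→64701, (28,27):1·27+351→378
@29  (29,27):378·27+64701→74907
Read S(29,27) = 74907.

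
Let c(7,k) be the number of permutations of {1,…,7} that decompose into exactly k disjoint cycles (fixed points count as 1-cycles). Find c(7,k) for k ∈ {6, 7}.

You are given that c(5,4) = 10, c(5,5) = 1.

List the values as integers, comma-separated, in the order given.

21, 1

@6  (6,5):1·5+10→15, (6,6):0·5+1→1
@7  (7,6):1·6+15→21, (7,7):0·6+1→1
Read c(7,6) = 21, c(7,7) = 1.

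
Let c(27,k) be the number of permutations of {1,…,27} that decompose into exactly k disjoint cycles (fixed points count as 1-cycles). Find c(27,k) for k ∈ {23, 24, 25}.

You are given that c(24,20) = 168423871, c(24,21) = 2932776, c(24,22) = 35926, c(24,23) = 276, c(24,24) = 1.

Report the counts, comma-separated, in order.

460012995, 6160050, 58500

r25: T_25,21=24×2932776+168423871=238810495; T_25,22=24×35926+2932776=3795000; T_25,23=24×276+35926=42550; T_25,24=24×1+276=300; T_25,25=24×0+1=1
r26: T_26,22=25×3795000+238810495=333685495; T_26,23=25×42550+3795000=4858750; T_26,24=25×300+42550=50050; T_26,25=25×1+300=325
r27: T_27,23=26×4858750+333685495=460012995; T_27,24=26×50050+4858750=6160050; T_27,25=26×325+50050=58500
Read c(27,23) = 460012995, c(27,24) = 6160050, c(27,25) = 58500.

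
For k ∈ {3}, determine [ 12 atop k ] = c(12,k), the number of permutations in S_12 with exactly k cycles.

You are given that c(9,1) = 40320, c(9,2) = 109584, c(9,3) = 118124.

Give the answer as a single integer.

r10: T_10,1=9×40320+0=362880; T_10,2=9×109584+40320=1026576; T_10,3=9×118124+109584=1172700
r11: T_11,2=10×1026576+362880=10628640; T_11,3=10×1172700+1026576=12753576
r12: T_12,3=11×12753576+10628640=150917976
Read c(12,3) = 150917976.

150917976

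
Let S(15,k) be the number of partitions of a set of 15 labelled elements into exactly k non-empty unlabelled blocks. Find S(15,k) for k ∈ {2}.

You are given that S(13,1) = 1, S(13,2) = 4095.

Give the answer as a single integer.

@14  (14,1):1·1+0→1, (14,2):4095·2+1→8191
@15  (15,2):8191·2+1→16383
Read S(15,2) = 16383.

16383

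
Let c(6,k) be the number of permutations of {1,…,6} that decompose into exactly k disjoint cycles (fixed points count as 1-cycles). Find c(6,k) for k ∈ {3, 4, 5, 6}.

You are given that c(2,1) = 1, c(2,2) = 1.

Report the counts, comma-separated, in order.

225, 85, 15, 1

[3] T[3,1]:2*1+0=2 · T[3,2]:2*1+1=3 · T[3,3]:2*0+1=1
[4] T[4,1]:3*2+0=6 · T[4,2]:3*3+2=11 · T[4,3]:3*1+3=6 · T[4,4]:3*0+1=1
[5] T[5,2]:4*11+6=50 · T[5,3]:4*6+11=35 · T[5,4]:4*1+6=10 · T[5,5]:4*0+1=1
[6] T[6,3]:5*35+50=225 · T[6,4]:5*10+35=85 · T[6,5]:5*1+10=15 · T[6,6]:5*0+1=1
Read c(6,3) = 225, c(6,4) = 85, c(6,5) = 15, c(6,6) = 1.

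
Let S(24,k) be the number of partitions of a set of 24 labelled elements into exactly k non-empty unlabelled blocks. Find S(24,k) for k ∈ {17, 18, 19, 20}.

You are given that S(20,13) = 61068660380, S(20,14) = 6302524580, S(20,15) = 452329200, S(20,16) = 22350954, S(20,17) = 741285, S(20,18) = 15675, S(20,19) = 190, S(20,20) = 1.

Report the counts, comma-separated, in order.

i=21: T(21,14)=61068660380+14·6302524580=149304004500 | T(21,15)=6302524580+15·452329200=13087462580 | T(21,16)=452329200+16·22350954=809944464 | T(21,17)=22350954+17·741285=34952799 | T(21,18)=741285+18·15675=1023435 | T(21,19)=15675+19·190=19285 | T(21,20)=190+20·1=210
i=22: T(22,15)=149304004500+15·13087462580=345615943200 | T(22,16)=13087462580+16·809944464=26046574004 | T(22,17)=809944464+17·34952799=1404142047 | T(22,18)=34952799+18·1023435=53374629 | T(22,19)=1023435+19·19285=1389850 | T(22,20)=19285+20·210=23485
i=23: T(23,16)=345615943200+16·26046574004=762361127264 | T(23,17)=26046574004+17·1404142047=49916988803 | T(23,18)=1404142047+18·53374629=2364885369 | T(23,19)=53374629+19·1389850=79781779 | T(23,20)=1389850+20·23485=1859550
i=24: T(24,17)=762361127264+17·49916988803=1610949936915 | T(24,18)=49916988803+18·2364885369=92484925445 | T(24,19)=2364885369+19·79781779=3880739170 | T(24,20)=79781779+20·1859550=116972779
Read S(24,17) = 1610949936915, S(24,18) = 92484925445, S(24,19) = 3880739170, S(24,20) = 116972779.

1610949936915, 92484925445, 3880739170, 116972779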